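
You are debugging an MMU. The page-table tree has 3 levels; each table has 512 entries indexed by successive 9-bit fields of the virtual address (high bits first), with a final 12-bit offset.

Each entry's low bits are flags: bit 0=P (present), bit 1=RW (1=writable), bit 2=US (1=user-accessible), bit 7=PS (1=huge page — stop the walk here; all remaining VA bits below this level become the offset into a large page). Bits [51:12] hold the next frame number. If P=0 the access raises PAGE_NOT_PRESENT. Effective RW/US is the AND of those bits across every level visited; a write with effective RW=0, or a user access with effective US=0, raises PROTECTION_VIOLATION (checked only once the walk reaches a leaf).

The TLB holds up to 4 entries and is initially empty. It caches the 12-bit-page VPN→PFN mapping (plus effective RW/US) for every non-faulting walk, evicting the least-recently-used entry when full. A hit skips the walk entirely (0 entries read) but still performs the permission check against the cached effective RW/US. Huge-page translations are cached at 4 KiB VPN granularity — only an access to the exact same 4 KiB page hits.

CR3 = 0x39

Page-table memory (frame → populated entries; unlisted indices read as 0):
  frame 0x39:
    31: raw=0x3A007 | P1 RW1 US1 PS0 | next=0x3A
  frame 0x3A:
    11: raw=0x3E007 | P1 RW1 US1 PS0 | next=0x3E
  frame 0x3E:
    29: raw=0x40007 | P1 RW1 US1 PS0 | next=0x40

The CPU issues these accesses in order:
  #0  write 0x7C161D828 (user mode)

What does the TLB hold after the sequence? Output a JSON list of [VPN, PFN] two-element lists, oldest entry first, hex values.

Trace:
#0 VA=0x7C161D828 (w,user):
  lvl0: tbl 0x39, slot 31 ⇒ 0x3A007 (P1/RW1/US1/PS0)
  lvl1: tbl 0x3A, slot 11 ⇒ 0x3E007 (P1/RW1/US1/PS0)
  lvl2: tbl 0x3E, slot 29 ⇒ 0x40007 (P1/RW1/US1/PS0)
  → PA=0x40828  (3 entries read)

TLB: [["0x7C161D", "0x40"]]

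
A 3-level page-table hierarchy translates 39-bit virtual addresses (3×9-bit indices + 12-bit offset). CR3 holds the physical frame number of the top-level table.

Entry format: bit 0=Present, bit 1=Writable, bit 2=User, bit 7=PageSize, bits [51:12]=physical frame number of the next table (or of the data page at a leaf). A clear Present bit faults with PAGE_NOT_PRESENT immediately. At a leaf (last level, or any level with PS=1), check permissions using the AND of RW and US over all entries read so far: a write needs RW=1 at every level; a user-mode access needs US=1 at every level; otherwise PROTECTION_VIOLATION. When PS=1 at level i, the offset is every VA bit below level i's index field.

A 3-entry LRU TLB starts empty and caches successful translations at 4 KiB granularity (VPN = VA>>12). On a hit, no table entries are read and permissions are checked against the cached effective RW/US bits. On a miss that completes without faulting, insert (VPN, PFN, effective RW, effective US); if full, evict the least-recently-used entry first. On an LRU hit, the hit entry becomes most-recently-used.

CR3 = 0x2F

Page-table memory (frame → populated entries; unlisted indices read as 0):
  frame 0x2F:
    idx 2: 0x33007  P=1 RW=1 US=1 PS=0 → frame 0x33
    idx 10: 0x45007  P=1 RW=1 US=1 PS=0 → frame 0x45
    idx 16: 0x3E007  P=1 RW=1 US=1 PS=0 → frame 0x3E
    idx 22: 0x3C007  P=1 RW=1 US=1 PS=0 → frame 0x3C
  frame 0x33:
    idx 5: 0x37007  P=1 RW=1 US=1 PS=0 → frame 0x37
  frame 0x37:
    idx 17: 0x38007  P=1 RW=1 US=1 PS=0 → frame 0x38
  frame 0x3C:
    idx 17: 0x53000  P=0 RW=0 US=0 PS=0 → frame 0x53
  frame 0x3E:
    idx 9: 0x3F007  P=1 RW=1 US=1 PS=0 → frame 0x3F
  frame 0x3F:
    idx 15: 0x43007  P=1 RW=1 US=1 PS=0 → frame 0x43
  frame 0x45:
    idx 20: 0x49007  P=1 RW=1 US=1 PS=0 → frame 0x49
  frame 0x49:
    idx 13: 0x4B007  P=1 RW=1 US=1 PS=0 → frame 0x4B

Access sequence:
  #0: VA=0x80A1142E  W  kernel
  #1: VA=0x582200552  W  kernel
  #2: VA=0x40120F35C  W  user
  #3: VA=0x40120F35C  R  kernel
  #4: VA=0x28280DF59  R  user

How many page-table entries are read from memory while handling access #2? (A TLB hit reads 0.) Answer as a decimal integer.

Trace:
#0 VA=0x80A1142E (w,kernel):
  L0: frame=0x2F idx=2 entry=0x33007 [P=1 RW=1 US=1 PS=0]
  L1: frame=0x33 idx=5 entry=0x37007 [P=1 RW=1 US=1 PS=0]
  L2: frame=0x37 idx=17 entry=0x38007 [P=1 RW=1 US=1 PS=0]
  ⇒ phys 0x3842E  [3 reads]
#1 VA=0x582200552 (w,kernel):
  L0: frame=0x2F idx=22 entry=0x3C007 [P=1 RW=1 US=1 PS=0]
  L1: frame=0x3C idx=17 entry=0x53000 [P=0 RW=0 US=0 PS=0]
  ✗ PAGE_NOT_PRESENT  [2 reads]
#2 VA=0x40120F35C (w,user):
  L0: frame=0x2F idx=16 entry=0x3E007 [P=1 RW=1 US=1 PS=0]
  L1: frame=0x3E idx=9 entry=0x3F007 [P=1 RW=1 US=1 PS=0]
  L2: frame=0x3F idx=15 entry=0x43007 [P=1 RW=1 US=1 PS=0]
  ⇒ phys 0x4335C  [3 reads]
#3 VA=0x40120F35C (r,kernel):
  TLB hit vpn=0x40120F → PA=0x4335C
#4 VA=0x28280DF59 (r,user):
  L0: frame=0x2F idx=10 entry=0x45007 [P=1 RW=1 US=1 PS=0]
  L1: frame=0x45 idx=20 entry=0x49007 [P=1 RW=1 US=1 PS=0]
  L2: frame=0x49 idx=13 entry=0x4B007 [P=1 RW=1 US=1 PS=0]
  ⇒ phys 0x4BF59  [3 reads]

Entries read for #2: 3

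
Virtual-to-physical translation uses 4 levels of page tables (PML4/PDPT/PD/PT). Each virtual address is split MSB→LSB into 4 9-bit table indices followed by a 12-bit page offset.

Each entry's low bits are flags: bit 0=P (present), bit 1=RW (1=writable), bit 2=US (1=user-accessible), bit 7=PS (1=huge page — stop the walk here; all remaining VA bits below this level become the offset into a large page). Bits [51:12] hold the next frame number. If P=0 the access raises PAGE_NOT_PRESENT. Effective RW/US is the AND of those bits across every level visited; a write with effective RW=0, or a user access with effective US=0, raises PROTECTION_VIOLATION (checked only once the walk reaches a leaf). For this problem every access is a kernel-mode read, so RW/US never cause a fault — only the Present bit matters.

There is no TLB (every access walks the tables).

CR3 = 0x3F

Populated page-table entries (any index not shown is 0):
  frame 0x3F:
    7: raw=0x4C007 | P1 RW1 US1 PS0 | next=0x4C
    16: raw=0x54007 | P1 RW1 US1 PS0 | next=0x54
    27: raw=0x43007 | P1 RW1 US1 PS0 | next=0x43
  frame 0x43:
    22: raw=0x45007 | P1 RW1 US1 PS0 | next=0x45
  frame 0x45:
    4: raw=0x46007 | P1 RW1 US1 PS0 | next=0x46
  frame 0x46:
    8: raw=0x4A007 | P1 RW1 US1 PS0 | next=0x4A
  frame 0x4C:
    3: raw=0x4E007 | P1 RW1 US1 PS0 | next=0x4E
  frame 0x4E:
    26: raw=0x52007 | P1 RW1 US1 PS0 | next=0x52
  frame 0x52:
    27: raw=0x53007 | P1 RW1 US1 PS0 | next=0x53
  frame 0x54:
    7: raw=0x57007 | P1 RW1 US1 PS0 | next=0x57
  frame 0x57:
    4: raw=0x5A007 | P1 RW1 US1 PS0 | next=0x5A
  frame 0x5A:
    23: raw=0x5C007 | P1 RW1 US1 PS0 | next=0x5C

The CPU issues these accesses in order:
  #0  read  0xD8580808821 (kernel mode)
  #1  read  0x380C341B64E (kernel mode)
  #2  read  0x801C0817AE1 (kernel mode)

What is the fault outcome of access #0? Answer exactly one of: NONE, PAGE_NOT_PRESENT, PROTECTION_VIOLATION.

Trace:
#0 VA=0xD8580808821 (r,kernel):
  L0 @0x3F[27] → 0x43007  P=1,RW=1,US=1,PS=0
  L1 @0x43[22] → 0x45007  P=1,RW=1,US=1,PS=0
  L2 @0x45[4] → 0x46007  P=1,RW=1,US=1,PS=0
  L3 @0x46[8] → 0x4A007  P=1,RW=1,US=1,PS=0
  ✓ 0x4A821  — 4 lookups
#1 VA=0x380C341B64E (r,kernel):
  L0 @0x3F[7] → 0x4C007  P=1,RW=1,US=1,PS=0
  L1 @0x4C[3] → 0x4E007  P=1,RW=1,US=1,PS=0
  L2 @0x4E[26] → 0x52007  P=1,RW=1,US=1,PS=0
  L3 @0x52[27] → 0x53007  P=1,RW=1,US=1,PS=0
  ✓ 0x5364E  — 4 lookups
#2 VA=0x801C0817AE1 (r,kernel):
  L0 @0x3F[16] → 0x54007  P=1,RW=1,US=1,PS=0
  L1 @0x54[7] → 0x57007  P=1,RW=1,US=1,PS=0
  L2 @0x57[4] → 0x5A007  P=1,RW=1,US=1,PS=0
  L3 @0x5A[23] → 0x5C007  P=1,RW=1,US=1,PS=0
  ✓ 0x5CAE1  — 4 lookups

Access #0 fault: NONE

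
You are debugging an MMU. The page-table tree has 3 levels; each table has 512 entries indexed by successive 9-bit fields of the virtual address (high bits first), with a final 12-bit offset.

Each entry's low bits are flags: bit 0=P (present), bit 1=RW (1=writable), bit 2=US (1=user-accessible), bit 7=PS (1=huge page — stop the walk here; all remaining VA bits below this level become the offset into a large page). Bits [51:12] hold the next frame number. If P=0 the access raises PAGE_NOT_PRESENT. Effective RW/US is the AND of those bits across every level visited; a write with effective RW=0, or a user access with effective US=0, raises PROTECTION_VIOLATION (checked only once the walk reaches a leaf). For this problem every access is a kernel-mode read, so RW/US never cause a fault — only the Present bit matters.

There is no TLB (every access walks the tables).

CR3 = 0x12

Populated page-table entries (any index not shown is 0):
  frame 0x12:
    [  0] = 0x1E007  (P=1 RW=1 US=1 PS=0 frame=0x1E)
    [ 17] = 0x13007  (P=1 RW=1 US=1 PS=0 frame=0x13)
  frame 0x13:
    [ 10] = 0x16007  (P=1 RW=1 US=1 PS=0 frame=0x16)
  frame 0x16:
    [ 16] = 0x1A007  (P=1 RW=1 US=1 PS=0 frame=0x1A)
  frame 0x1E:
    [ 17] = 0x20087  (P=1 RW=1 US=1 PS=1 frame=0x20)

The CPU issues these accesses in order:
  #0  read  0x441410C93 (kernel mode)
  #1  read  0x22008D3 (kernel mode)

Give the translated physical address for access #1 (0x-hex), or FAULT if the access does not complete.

Walk each access:
#0 VA=0x441410C93 (r,kernel):
  L0: frame=0x12 idx=17 entry=0x13007 [P=1 RW=1 US=1 PS=0]
  L1: frame=0x13 idx=10 entry=0x16007 [P=1 RW=1 US=1 PS=0]
  L2: frame=0x16 idx=16 entry=0x1A007 [P=1 RW=1 US=1 PS=0]
  → PA=0x1AC93  (3 entries read)
#1 VA=0x22008D3 (r,kernel):
  L0: frame=0x12 idx=0 entry=0x1E007 [P=1 RW=1 US=1 PS=0]
  L1: frame=0x1E idx=17 entry=0x20087 [P=1 RW=1 US=1 PS=1]
  → PA=0x208D3 (huge @L1)  (2 entries read)

Access #1 PA: 0x208D3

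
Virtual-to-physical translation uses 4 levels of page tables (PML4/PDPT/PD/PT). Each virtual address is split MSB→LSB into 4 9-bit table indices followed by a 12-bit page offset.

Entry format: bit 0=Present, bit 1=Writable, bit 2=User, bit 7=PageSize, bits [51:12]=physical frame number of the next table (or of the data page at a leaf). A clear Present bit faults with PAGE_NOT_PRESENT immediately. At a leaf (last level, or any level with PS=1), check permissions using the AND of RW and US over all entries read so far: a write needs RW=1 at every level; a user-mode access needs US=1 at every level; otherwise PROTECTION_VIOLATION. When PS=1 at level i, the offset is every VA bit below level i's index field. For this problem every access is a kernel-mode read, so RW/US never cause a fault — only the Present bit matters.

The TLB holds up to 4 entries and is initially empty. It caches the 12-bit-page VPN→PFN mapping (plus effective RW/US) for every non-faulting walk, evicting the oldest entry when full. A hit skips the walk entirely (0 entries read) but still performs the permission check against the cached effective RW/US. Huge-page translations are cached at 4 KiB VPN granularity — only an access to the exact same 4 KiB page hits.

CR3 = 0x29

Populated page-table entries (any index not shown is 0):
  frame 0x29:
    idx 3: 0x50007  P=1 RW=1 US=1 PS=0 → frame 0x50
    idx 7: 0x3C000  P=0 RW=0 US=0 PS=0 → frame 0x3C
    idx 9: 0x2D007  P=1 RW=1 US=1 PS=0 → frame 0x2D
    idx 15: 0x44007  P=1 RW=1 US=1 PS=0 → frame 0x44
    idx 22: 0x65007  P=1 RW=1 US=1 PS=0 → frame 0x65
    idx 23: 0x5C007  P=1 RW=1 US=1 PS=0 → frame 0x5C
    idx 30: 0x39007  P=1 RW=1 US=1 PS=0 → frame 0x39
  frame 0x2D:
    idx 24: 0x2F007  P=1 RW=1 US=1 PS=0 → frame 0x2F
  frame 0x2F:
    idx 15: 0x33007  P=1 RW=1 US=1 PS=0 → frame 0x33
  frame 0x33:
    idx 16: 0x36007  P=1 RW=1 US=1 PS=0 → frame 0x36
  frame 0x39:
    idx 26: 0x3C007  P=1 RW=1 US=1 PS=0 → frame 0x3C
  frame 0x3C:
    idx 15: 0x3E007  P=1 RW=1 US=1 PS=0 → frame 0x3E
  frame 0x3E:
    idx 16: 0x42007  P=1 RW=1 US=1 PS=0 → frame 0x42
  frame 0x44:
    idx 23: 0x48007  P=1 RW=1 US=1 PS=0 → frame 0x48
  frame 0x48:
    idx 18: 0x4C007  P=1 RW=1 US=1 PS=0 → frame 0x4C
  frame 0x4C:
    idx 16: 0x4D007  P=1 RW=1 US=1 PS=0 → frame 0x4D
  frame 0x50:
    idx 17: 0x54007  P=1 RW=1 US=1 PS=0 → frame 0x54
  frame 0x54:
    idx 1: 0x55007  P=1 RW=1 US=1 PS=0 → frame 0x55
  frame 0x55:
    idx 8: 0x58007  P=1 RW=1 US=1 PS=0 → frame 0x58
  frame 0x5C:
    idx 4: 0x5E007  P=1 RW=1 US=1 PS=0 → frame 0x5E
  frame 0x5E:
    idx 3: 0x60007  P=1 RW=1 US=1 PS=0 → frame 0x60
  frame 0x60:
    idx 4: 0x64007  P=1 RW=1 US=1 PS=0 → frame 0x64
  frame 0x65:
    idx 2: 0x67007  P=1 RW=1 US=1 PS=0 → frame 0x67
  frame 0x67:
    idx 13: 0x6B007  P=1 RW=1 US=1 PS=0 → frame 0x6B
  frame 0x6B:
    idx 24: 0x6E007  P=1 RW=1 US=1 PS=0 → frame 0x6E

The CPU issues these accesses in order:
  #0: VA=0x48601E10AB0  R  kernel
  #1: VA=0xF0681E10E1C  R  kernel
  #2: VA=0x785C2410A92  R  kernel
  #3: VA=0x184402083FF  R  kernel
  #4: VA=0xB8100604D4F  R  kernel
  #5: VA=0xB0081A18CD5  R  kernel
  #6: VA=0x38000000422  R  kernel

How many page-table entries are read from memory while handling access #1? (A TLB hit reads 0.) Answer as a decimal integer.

Walk each access:
#0 VA=0x48601E10AB0 (r,kernel):
  L0: frame=0x29 idx=9 entry=0x2D007 [P=1 RW=1 US=1 PS=0]
  L1: frame=0x2D idx=24 entry=0x2F007 [P=1 RW=1 US=1 PS=0]
  L2: frame=0x2F idx=15 entry=0x33007 [P=1 RW=1 US=1 PS=0]
  L3: frame=0x33 idx=16 entry=0x36007 [P=1 RW=1 US=1 PS=0]
  ✓ 0x36AB0  — 4 lookups
#1 VA=0xF0681E10E1C (r,kernel):
  L0: frame=0x29 idx=30 entry=0x39007 [P=1 RW=1 US=1 PS=0]
  L1: frame=0x39 idx=26 entry=0x3C007 [P=1 RW=1 US=1 PS=0]
  L2: frame=0x3C idx=15 entry=0x3E007 [P=1 RW=1 US=1 PS=0]
  L3: frame=0x3E idx=16 entry=0x42007 [P=1 RW=1 US=1 PS=0]
  ✓ 0x42E1C  — 4 lookups
#2 VA=0x785C2410A92 (r,kernel):
  L0: frame=0x29 idx=15 entry=0x44007 [P=1 RW=1 US=1 PS=0]
  L1: frame=0x44 idx=23 entry=0x48007 [P=1 RW=1 US=1 PS=0]
  L2: frame=0x48 idx=18 entry=0x4C007 [P=1 RW=1 US=1 PS=0]
  L3: frame=0x4C idx=16 entry=0x4D007 [P=1 RW=1 US=1 PS=0]
  ✓ 0x4DA92  — 4 lookups
#3 VA=0x184402083FF (r,kernel):
  L0: frame=0x29 idx=3 entry=0x50007 [P=1 RW=1 US=1 PS=0]
  L1: frame=0x50 idx=17 entry=0x54007 [P=1 RW=1 US=1 PS=0]
  L2: frame=0x54 idx=1 entry=0x55007 [P=1 RW=1 US=1 PS=0]
  L3: frame=0x55 idx=8 entry=0x58007 [P=1 RW=1 US=1 PS=0]
  ✓ 0x583FF  — 4 lookups
#4 VA=0xB8100604D4F (r,kernel):
  L0: frame=0x29 idx=23 entry=0x5C007 [P=1 RW=1 US=1 PS=0]
  L1: frame=0x5C idx=4 entry=0x5E007 [P=1 RW=1 US=1 PS=0]
  L2: frame=0x5E idx=3 entry=0x60007 [P=1 RW=1 US=1 PS=0]
  L3: frame=0x60 idx=4 entry=0x64007 [P=1 RW=1 US=1 PS=0]
  ✓ 0x64D4F  — 4 lookups
#5 VA=0xB0081A18CD5 (r,kernel):
  L0: frame=0x29 idx=22 entry=0x65007 [P=1 RW=1 US=1 PS=0]
  L1: frame=0x65 idx=2 entry=0x67007 [P=1 RW=1 US=1 PS=0]
  L2: frame=0x67 idx=13 entry=0x6B007 [P=1 RW=1 US=1 PS=0]
  L3: frame=0x6B idx=24 entry=0x6E007 [P=1 RW=1 US=1 PS=0]
  ✓ 0x6ECD5  — 4 lookups
#6 VA=0x38000000422 (r,kernel):
  L0: frame=0x29 idx=7 entry=0x3C000 [P=0 RW=0 US=0 PS=0]
  → PAGE_NOT_PRESENT  (1 entries read)

Entries read for #1: 4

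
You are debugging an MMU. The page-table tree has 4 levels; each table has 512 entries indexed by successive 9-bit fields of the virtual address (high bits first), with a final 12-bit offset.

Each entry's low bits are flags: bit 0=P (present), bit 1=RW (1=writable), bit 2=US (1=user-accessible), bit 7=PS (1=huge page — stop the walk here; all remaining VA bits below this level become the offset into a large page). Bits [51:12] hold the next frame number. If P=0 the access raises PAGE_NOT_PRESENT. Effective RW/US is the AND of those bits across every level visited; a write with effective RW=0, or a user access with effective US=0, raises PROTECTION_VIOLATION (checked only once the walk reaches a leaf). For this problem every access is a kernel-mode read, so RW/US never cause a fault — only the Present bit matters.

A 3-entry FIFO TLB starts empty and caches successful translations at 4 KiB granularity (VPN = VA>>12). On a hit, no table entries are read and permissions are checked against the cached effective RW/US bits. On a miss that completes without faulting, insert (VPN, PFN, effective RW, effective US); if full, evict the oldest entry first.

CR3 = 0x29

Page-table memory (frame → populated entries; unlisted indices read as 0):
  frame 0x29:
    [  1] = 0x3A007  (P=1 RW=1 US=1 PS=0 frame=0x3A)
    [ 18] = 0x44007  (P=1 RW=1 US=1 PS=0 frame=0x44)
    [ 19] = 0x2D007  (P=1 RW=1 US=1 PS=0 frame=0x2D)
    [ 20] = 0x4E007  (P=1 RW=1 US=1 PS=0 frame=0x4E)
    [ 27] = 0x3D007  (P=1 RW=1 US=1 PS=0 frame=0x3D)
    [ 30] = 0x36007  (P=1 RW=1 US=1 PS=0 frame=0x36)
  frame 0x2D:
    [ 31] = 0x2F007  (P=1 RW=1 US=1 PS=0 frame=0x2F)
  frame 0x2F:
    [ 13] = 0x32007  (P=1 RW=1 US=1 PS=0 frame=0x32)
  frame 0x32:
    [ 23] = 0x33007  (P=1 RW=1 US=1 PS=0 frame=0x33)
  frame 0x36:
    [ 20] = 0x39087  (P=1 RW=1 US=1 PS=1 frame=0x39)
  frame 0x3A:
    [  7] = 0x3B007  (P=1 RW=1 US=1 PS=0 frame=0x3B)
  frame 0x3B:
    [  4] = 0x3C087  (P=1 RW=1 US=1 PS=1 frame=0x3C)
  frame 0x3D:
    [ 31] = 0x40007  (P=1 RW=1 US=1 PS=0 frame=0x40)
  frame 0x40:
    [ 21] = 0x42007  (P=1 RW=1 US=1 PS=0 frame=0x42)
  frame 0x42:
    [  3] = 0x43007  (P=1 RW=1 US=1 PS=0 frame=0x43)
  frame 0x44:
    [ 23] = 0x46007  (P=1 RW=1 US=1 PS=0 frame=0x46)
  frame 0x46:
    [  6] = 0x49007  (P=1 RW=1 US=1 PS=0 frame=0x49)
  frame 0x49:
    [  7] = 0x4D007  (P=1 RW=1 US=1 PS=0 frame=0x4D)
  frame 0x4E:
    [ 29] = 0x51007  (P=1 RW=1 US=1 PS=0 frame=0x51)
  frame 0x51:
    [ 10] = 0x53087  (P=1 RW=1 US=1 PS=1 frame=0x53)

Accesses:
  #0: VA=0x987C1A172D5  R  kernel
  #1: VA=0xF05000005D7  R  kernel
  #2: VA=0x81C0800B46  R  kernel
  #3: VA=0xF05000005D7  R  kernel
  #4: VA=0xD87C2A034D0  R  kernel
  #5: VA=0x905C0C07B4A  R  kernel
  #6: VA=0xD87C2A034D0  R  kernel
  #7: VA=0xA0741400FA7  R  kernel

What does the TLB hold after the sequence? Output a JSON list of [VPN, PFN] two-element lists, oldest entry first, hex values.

Trace:
#0 VA=0x987C1A172D5 (r,kernel):
  L0 @0x29[19] → 0x2D007  P=1,RW=1,US=1,PS=0
  L1 @0x2D[31] → 0x2F007  P=1,RW=1,US=1,PS=0
  L2 @0x2F[13] → 0x32007  P=1,RW=1,US=1,PS=0
  L3 @0x32[23] → 0x33007  P=1,RW=1,US=1,PS=0
  ⇒ phys 0x332D5  [4 reads]
#1 VA=0xF05000005D7 (r,kernel):
  L0 @0x29[30] → 0x36007  P=1,RW=1,US=1,PS=0
  L1 @0x36[20] → 0x39087  P=1,RW=1,US=1,PS=1
  ⇒ phys 0x395D7 (huge @L1)  [2 reads]
#2 VA=0x81C0800B46 (r,kernel):
  L0 @0x29[1] → 0x3A007  P=1,RW=1,US=1,PS=0
  L1 @0x3A[7] → 0x3B007  P=1,RW=1,US=1,PS=0
  L2 @0x3B[4] → 0x3C087  P=1,RW=1,US=1,PS=1
  ⇒ phys 0x3CB46 (huge @L2)  [3 reads]
#3 VA=0xF05000005D7 (r,kernel):
  TLB hit vpn=0xF0500000 → PA=0x395D7
#4 VA=0xD87C2A034D0 (r,kernel):
  L0 @0x29[27] → 0x3D007  P=1,RW=1,US=1,PS=0
  L1 @0x3D[31] → 0x40007  P=1,RW=1,US=1,PS=0
  L2 @0x40[21] → 0x42007  P=1,RW=1,US=1,PS=0
  L3 @0x42[3] → 0x43007  P=1,RW=1,US=1,PS=0
  ⇒ phys 0x434D0  [4 reads]
#5 VA=0x905C0C07B4A (r,kernel):
  L0 @0x29[18] → 0x44007  P=1,RW=1,US=1,PS=0
  L1 @0x44[23] → 0x46007  P=1,RW=1,US=1,PS=0
  L2 @0x46[6] → 0x49007  P=1,RW=1,US=1,PS=0
  L3 @0x49[7] → 0x4D007  P=1,RW=1,US=1,PS=0
  ⇒ phys 0x4DB4A  [4 reads]
#6 VA=0xD87C2A034D0 (r,kernel):
  TLB hit vpn=0xD87C2A03 → PA=0x434D0
#7 VA=0xA0741400FA7 (r,kernel):
  L0 @0x29[20] → 0x4E007  P=1,RW=1,US=1,PS=0
  L1 @0x4E[29] → 0x51007  P=1,RW=1,US=1,PS=0
  L2 @0x51[10] → 0x53087  P=1,RW=1,US=1,PS=1
  ⇒ phys 0x53FA7 (huge @L2)  [3 reads]

TLB: [["0xD87C2A03", "0x43"], ["0x905C0C07", "0x4D"], ["0xA0741400", "0x53"]]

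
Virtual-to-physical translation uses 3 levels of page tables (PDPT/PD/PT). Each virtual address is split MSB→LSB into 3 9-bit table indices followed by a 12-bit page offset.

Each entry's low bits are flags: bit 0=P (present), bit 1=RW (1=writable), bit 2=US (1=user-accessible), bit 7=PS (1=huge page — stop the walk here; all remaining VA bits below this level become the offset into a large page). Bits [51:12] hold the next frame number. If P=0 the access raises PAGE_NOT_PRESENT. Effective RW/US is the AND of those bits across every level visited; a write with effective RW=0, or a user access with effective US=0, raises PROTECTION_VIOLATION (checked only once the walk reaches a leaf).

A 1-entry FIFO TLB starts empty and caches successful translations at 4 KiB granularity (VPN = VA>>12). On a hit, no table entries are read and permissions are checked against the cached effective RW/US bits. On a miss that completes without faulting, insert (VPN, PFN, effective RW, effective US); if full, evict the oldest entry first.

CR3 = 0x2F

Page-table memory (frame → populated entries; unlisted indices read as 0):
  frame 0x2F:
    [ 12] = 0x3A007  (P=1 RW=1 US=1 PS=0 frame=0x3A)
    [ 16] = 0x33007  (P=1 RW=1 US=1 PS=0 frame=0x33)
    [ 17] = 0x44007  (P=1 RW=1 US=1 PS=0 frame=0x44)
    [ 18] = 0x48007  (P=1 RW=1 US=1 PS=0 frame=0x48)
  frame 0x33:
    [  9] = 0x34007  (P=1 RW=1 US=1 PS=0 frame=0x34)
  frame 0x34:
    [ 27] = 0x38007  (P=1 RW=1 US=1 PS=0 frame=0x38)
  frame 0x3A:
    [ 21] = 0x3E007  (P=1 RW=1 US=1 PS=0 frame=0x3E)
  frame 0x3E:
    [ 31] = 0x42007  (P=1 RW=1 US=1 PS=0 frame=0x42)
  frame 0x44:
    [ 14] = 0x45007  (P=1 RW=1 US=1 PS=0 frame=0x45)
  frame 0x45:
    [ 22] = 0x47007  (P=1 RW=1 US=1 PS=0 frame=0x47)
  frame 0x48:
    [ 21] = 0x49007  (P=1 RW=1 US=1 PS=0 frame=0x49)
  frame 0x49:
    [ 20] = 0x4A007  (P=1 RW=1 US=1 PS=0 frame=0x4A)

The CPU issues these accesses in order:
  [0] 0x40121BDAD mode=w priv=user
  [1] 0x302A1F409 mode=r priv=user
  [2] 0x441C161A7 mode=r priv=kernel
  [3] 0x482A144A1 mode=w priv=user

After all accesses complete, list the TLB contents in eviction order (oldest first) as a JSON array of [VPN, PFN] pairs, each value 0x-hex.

Per-access translation:
#0 VA=0x40121BDAD (w,user):
  [0] read 0x2F idx=16: raw=0x33007 flags P=1 W=1 U=1 S=0
  [1] read 0x33 idx=9: raw=0x34007 flags P=1 W=1 U=1 S=0
  [2] read 0x34 idx=27: raw=0x38007 flags P=1 W=1 U=1 S=0
  ✓ 0x38DAD  — 3 lookups
#1 VA=0x302A1F409 (r,user):
  [0] read 0x2F idx=12: raw=0x3A007 flags P=1 W=1 U=1 S=0
  [1] read 0x3A idx=21: raw=0x3E007 flags P=1 W=1 U=1 S=0
  [2] read 0x3E idx=31: raw=0x42007 flags P=1 W=1 U=1 S=0
  ✓ 0x42409  — 3 lookups
#2 VA=0x441C161A7 (r,kernel):
  [0] read 0x2F idx=17: raw=0x44007 flags P=1 W=1 U=1 S=0
  [1] read 0x44 idx=14: raw=0x45007 flags P=1 W=1 U=1 S=0
  [2] read 0x45 idx=22: raw=0x47007 flags P=1 W=1 U=1 S=0
  ✓ 0x471A7  — 3 lookups
#3 VA=0x482A144A1 (w,user):
  [0] read 0x2F idx=18: raw=0x48007 flags P=1 W=1 U=1 S=0
  [1] read 0x48 idx=21: raw=0x49007 flags P=1 W=1 U=1 S=0
  [2] read 0x49 idx=20: raw=0x4A007 flags P=1 W=1 U=1 S=0
  ✓ 0x4A4A1  — 3 lookups

TLB: [["0x482A14", "0x4A"]]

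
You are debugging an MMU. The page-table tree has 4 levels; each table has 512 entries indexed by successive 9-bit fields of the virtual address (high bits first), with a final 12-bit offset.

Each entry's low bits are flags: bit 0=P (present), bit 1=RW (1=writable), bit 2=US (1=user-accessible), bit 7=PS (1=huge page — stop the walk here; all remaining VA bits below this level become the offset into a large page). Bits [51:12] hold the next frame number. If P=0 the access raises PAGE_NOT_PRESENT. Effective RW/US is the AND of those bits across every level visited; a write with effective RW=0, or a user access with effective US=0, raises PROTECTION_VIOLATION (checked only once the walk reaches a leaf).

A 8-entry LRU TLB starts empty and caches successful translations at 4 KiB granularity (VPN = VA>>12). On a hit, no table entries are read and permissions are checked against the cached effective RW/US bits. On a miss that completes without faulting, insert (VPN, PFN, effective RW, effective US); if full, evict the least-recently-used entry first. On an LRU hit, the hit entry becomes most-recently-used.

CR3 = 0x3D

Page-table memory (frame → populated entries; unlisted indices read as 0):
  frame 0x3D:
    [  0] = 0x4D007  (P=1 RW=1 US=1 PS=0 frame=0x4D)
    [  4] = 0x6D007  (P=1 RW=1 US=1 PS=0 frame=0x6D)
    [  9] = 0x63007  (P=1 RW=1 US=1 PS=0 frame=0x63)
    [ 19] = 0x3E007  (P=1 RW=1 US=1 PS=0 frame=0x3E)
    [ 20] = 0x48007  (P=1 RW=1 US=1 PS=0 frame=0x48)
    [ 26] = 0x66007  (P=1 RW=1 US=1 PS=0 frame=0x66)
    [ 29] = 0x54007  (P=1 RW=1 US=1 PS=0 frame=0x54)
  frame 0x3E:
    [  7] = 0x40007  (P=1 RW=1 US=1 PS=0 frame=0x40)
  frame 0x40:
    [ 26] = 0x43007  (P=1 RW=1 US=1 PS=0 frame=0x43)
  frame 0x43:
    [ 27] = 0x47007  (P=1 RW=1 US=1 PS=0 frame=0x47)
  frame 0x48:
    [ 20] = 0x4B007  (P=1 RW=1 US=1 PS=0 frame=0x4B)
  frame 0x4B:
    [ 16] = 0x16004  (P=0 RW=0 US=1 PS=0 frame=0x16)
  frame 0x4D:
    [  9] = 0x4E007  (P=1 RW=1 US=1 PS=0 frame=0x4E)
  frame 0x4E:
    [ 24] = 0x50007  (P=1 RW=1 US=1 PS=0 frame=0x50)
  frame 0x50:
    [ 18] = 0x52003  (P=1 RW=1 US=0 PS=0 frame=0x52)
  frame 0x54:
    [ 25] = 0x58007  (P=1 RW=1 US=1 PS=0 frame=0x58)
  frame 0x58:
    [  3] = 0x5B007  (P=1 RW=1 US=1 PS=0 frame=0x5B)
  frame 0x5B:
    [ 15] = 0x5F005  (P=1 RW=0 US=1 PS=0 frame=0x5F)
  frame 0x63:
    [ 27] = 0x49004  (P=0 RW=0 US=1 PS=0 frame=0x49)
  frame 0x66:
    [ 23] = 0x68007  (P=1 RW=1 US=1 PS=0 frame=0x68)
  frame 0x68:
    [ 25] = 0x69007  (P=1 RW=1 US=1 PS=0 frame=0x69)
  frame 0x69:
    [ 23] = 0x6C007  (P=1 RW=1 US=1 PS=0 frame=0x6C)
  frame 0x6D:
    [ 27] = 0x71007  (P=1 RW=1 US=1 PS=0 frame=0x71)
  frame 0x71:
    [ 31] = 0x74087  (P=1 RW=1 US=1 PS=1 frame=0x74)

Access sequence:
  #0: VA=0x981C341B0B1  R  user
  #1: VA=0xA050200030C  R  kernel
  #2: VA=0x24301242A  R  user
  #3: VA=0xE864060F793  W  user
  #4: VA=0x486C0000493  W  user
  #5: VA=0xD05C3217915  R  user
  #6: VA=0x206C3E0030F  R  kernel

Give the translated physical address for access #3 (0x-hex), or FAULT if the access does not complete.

Walk each access:
#0 VA=0x981C341B0B1 (r,user):
  L0: frame=0x3D idx=19 entry=0x3E007 [P=1 RW=1 US=1 PS=0]
  L1: frame=0x3E idx=7 entry=0x40007 [P=1 RW=1 US=1 PS=0]
  L2: frame=0x40 idx=26 entry=0x43007 [P=1 RW=1 US=1 PS=0]
  L3: frame=0x43 idx=27 entry=0x47007 [P=1 RW=1 US=1 PS=0]
  ✓ 0x470B1  — 4 lookups
#1 VA=0xA050200030C (r,kernel):
  L0: frame=0x3D idx=20 entry=0x48007 [P=1 RW=1 US=1 PS=0]
  L1: frame=0x48 idx=20 entry=0x4B007 [P=1 RW=1 US=1 PS=0]
  L2: frame=0x4B idx=16 entry=0x16004 [P=0 RW=0 US=1 PS=0]
  ✗ PAGE_NOT_PRESENT  [3 reads]
#2 VA=0x24301242A (r,user):
  L0: frame=0x3D idx=0 entry=0x4D007 [P=1 RW=1 US=1 PS=0]
  L1: frame=0x4D idx=9 entry=0x4E007 [P=1 RW=1 US=1 PS=0]
  L2: frame=0x4E idx=24 entry=0x50007 [P=1 RW=1 US=1 PS=0]
  L3: frame=0x50 idx=18 entry=0x52003 [P=1 RW=1 US=0 PS=0]
  ✗ PROTECTION_VIOLATION  [4 reads]
#3 VA=0xE864060F793 (w,user):
  L0: frame=0x3D idx=29 entry=0x54007 [P=1 RW=1 US=1 PS=0]
  L1: frame=0x54 idx=25 entry=0x58007 [P=1 RW=1 US=1 PS=0]
  L2: frame=0x58 idx=3 entry=0x5B007 [P=1 RW=1 US=1 PS=0]
  L3: frame=0x5B idx=15 entry=0x5F005 [P=1 RW=0 US=1 PS=0]
  ✗ PROTECTION_VIOLATION  [4 reads]
#4 VA=0x486C0000493 (w,user):
  L0: frame=0x3D idx=9 entry=0x63007 [P=1 RW=1 US=1 PS=0]
  L1: frame=0x63 idx=27 entry=0x49004 [P=0 RW=0 US=1 PS=0]
  ✗ PAGE_NOT_PRESENT  [2 reads]
#5 VA=0xD05C3217915 (r,user):
  L0: frame=0x3D idx=26 entry=0x66007 [P=1 RW=1 US=1 PS=0]
  L1: frame=0x66 idx=23 entry=0x68007 [P=1 RW=1 US=1 PS=0]
  L2: frame=0x68 idx=25 entry=0x69007 [P=1 RW=1 US=1 PS=0]
  L3: frame=0x69 idx=23 entry=0x6C007 [P=1 RW=1 US=1 PS=0]
  ✓ 0x6C915  — 4 lookups
#6 VA=0x206C3E0030F (r,kernel):
  L0: frame=0x3D idx=4 entry=0x6D007 [P=1 RW=1 US=1 PS=0]
  L1: frame=0x6D idx=27 entry=0x71007 [P=1 RW=1 US=1 PS=0]
  L2: frame=0x71 idx=31 entry=0x74087 [P=1 RW=1 US=1 PS=1]
  ✓ 0x7430F (huge @L2)  — 3 lookups

Access #3 PA: FAULT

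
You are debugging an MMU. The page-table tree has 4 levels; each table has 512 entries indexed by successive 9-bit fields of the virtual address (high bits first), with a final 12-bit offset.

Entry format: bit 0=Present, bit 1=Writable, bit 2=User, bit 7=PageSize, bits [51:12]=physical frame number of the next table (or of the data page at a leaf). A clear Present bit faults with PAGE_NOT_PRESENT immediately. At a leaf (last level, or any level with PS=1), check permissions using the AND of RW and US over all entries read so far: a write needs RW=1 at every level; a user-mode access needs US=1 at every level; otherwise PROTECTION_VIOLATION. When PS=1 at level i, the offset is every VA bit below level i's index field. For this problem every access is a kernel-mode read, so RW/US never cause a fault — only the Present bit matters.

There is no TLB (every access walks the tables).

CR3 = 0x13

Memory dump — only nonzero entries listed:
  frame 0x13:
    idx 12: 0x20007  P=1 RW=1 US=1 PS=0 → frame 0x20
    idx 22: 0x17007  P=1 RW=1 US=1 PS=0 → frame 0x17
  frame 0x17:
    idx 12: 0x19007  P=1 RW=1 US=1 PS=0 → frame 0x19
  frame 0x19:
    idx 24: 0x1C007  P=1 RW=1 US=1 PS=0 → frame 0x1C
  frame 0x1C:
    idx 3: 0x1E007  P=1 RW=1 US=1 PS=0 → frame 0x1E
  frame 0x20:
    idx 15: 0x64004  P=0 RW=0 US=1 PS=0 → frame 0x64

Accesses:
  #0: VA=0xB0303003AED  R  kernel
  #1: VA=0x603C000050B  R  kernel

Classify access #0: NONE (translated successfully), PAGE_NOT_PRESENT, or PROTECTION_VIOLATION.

Trace:
#0 VA=0xB0303003AED (r,kernel):
  [0] read 0x13 idx=22: raw=0x17007 flags P=1 W=1 U=1 S=0
  [1] read 0x17 idx=12: raw=0x19007 flags P=1 W=1 U=1 S=0
  [2] read 0x19 idx=24: raw=0x1C007 flags P=1 W=1 U=1 S=0
  [3] read 0x1C idx=3: raw=0x1E007 flags P=1 W=1 U=1 S=0
  ⇒ phys 0x1EAED  [4 reads]
#1 VA=0x603C000050B (r,kernel):
  [0] read 0x13 idx=12: raw=0x20007 flags P=1 W=1 U=1 S=0
  [1] read 0x20 idx=15: raw=0x64004 flags P=0 W=0 U=1 S=0
  ⇒ fault: PAGE_NOT_PRESENT  — 2 lookups

Access #0 fault: NONE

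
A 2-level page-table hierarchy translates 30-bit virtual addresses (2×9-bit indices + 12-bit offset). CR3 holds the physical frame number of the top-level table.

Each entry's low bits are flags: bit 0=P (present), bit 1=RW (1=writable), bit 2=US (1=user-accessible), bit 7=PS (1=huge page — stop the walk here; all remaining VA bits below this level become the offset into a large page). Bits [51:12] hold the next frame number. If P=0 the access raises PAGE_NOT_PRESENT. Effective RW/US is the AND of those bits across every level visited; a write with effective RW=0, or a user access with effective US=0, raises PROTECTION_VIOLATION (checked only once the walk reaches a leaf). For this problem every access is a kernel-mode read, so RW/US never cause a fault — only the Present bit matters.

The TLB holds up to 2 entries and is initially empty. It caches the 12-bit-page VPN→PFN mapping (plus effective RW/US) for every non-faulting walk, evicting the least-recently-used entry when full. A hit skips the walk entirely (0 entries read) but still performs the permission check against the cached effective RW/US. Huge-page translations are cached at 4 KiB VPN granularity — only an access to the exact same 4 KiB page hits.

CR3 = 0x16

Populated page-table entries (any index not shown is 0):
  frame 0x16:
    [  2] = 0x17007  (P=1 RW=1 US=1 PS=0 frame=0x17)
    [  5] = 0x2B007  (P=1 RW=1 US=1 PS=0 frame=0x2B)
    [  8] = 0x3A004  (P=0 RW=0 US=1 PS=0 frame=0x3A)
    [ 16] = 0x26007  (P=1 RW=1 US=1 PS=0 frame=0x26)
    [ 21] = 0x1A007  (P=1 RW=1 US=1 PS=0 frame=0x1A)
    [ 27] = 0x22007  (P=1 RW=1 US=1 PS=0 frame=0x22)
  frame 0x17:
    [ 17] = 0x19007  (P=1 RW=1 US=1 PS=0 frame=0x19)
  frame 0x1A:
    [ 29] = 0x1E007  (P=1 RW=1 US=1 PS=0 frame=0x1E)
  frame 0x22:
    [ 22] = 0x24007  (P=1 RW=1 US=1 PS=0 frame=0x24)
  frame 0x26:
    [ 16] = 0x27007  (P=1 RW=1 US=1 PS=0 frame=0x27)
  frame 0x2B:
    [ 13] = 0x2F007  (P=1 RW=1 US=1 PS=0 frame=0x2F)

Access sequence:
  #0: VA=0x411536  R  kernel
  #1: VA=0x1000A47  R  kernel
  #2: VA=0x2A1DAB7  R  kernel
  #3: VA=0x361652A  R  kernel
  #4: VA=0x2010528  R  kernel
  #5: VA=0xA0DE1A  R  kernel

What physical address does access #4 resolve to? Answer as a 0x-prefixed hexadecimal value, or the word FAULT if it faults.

Per-access translation:
#0 VA=0x411536 (r,kernel):
  L0: frame=0x16 idx=2 entry=0x17007 [P=1 RW=1 US=1 PS=0]
  L1: frame=0x17 idx=17 entry=0x19007 [P=1 RW=1 US=1 PS=0]
  ✓ 0x19536  — 2 lookups
#1 VA=0x1000A47 (r,kernel):
  L0: frame=0x16 idx=8 entry=0x3A004 [P=0 RW=0 US=1 PS=0]
  → PAGE_NOT_PRESENT  (1 entries read)
#2 VA=0x2A1DAB7 (r,kernel):
  L0: frame=0x16 idx=21 entry=0x1A007 [P=1 RW=1 US=1 PS=0]
  L1: frame=0x1A idx=29 entry=0x1E007 [P=1 RW=1 US=1 PS=0]
  ✓ 0x1EAB7  — 2 lookups
#3 VA=0x361652A (r,kernel):
  L0: frame=0x16 idx=27 entry=0x22007 [P=1 RW=1 US=1 PS=0]
  L1: frame=0x22 idx=22 entry=0x24007 [P=1 RW=1 US=1 PS=0]
  ✓ 0x2452A  — 2 lookups
#4 VA=0x2010528 (r,kernel):
  L0: frame=0x16 idx=16 entry=0x26007 [P=1 RW=1 US=1 PS=0]
  L1: frame=0x26 idx=16 entry=0x27007 [P=1 RW=1 US=1 PS=0]
  ✓ 0x27528  — 2 lookups
#5 VA=0xA0DE1A (r,kernel):
  L0: frame=0x16 idx=5 entry=0x2B007 [P=1 RW=1 US=1 PS=0]
  L1: frame=0x2B idx=13 entry=0x2F007 [P=1 RW=1 US=1 PS=0]
  ✓ 0x2FE1A  — 2 lookups

Access #4 PA: 0x27528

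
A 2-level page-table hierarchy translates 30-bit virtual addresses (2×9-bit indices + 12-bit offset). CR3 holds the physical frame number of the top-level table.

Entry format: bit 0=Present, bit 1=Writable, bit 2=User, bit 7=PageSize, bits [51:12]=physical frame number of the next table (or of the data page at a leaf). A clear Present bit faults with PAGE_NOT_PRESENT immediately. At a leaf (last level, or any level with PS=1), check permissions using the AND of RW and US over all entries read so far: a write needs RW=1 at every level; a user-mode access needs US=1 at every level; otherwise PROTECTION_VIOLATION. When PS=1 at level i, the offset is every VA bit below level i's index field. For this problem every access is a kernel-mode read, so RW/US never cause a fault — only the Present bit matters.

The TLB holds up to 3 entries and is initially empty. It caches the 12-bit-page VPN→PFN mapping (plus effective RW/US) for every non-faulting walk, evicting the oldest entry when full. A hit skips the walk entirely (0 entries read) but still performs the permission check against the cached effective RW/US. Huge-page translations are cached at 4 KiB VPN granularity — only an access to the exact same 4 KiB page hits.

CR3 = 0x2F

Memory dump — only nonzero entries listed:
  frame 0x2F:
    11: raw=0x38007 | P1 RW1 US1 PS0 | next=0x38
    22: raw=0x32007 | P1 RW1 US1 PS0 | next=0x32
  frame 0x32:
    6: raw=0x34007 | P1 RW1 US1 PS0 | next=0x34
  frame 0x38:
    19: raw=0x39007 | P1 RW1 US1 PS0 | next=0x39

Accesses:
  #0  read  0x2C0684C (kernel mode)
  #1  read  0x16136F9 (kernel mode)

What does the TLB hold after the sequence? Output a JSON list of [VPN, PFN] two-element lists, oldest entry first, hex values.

Per-access translation:
#0 VA=0x2C0684C (r,kernel):
  lvl0: tbl 0x2F, slot 22 ⇒ 0x32007 (P1/RW1/US1/PS0)
  lvl1: tbl 0x32, slot 6 ⇒ 0x34007 (P1/RW1/US1/PS0)
  ⇒ phys 0x3484C  [2 reads]
#1 VA=0x16136F9 (r,kernel):
  lvl0: tbl 0x2F, slot 11 ⇒ 0x38007 (P1/RW1/US1/PS0)
  lvl1: tbl 0x38, slot 19 ⇒ 0x39007 (P1/RW1/US1/PS0)
  ⇒ phys 0x396F9  [2 reads]

TLB: [["0x2C06", "0x34"], ["0x1613", "0x39"]]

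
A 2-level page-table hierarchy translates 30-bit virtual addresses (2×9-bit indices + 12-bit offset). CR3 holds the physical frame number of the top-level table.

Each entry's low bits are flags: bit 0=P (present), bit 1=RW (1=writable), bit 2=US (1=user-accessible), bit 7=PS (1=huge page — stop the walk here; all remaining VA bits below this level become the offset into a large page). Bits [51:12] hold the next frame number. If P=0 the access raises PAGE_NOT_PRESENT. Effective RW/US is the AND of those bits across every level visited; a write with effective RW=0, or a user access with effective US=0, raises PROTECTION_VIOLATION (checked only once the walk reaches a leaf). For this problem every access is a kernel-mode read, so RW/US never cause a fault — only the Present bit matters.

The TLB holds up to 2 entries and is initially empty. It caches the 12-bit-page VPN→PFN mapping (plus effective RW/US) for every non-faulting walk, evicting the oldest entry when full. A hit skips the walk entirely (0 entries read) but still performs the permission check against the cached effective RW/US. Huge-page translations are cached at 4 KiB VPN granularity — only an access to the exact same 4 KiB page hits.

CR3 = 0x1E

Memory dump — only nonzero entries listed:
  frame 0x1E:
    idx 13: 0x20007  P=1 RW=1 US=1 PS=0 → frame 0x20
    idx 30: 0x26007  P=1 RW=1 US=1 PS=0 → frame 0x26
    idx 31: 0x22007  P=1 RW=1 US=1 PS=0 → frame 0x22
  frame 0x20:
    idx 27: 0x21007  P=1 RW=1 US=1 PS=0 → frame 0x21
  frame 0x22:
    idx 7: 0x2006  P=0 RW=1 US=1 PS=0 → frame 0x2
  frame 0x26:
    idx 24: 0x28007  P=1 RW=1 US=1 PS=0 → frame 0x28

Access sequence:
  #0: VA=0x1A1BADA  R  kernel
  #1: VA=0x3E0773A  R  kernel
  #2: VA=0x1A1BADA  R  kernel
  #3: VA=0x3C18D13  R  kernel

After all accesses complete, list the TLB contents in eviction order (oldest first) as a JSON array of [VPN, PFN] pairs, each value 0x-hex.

Trace:
#0 VA=0x1A1BADA (r,kernel):
  lvl0: tbl 0x1E, slot 13 ⇒ 0x20007 (P1/RW1/US1/PS0)
  lvl1: tbl 0x20, slot 27 ⇒ 0x21007 (P1/RW1/US1/PS0)
  ⇒ phys 0x21ADA  [2 reads]
#1 VA=0x3E0773A (r,kernel):
  lvl0: tbl 0x1E, slot 31 ⇒ 0x22007 (P1/RW1/US1/PS0)
  lvl1: tbl 0x22, slot 7 ⇒ 0x2006 (P0/RW1/US1/PS0)
  ✗ PAGE_NOT_PRESENT  [2 reads]
#2 VA=0x1A1BADA (r,kernel):
  TLB hit vpn=0x1A1B → PA=0x21ADA
#3 VA=0x3C18D13 (r,kernel):
  lvl0: tbl 0x1E, slot 30 ⇒ 0x26007 (P1/RW1/US1/PS0)
  lvl1: tbl 0x26, slot 24 ⇒ 0x28007 (P1/RW1/US1/PS0)
  ⇒ phys 0x28D13  [2 reads]

TLB: [["0x1A1B", "0x21"], ["0x3C18", "0x28"]]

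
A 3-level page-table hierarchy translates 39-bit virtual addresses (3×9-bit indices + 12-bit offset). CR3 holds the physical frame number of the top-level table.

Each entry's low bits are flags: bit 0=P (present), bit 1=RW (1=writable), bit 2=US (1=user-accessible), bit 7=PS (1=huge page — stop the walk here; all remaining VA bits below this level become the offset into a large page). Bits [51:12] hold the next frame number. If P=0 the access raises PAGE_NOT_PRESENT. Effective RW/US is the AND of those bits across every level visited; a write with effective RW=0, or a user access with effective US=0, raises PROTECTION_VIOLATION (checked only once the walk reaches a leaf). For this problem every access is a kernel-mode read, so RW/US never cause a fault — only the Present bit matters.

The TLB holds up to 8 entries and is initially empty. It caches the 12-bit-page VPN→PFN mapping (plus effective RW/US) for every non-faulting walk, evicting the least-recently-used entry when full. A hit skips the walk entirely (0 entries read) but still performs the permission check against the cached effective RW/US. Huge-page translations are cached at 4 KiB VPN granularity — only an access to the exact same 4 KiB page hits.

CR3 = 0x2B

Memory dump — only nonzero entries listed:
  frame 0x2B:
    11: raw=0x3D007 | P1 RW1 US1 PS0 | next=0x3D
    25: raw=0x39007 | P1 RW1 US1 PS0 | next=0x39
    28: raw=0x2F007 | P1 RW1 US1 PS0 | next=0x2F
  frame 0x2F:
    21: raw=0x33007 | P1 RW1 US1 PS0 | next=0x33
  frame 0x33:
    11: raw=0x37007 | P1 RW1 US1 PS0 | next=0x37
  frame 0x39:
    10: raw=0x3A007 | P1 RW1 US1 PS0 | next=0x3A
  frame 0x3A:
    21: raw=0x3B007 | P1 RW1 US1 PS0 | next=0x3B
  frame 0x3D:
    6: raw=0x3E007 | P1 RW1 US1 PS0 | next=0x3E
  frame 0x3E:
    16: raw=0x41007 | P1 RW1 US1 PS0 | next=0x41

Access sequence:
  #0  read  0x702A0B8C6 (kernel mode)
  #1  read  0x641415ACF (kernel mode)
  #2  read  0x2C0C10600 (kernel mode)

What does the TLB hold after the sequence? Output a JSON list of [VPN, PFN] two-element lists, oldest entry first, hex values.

Trace:
#0 VA=0x702A0B8C6 (r,kernel):
  [0] read 0x2B idx=28: raw=0x2F007 flags P=1 W=1 U=1 S=0
  [1] read 0x2F idx=21: raw=0x33007 flags P=1 W=1 U=1 S=0
  [2] read 0x33 idx=11: raw=0x37007 flags P=1 W=1 U=1 S=0
  ⇒ phys 0x378C6  [3 reads]
#1 VA=0x641415ACF (r,kernel):
  [0] read 0x2B idx=25: raw=0x39007 flags P=1 W=1 U=1 S=0
  [1] read 0x39 idx=10: raw=0x3A007 flags P=1 W=1 U=1 S=0
  [2] read 0x3A idx=21: raw=0x3B007 flags P=1 W=1 U=1 S=0
  ⇒ phys 0x3BACF  [3 reads]
#2 VA=0x2C0C10600 (r,kernel):
  [0] read 0x2B idx=11: raw=0x3D007 flags P=1 W=1 U=1 S=0
  [1] read 0x3D idx=6: raw=0x3E007 flags P=1 W=1 U=1 S=0
  [2] read 0x3E idx=16: raw=0x41007 flags P=1 W=1 U=1 S=0
  ⇒ phys 0x41600  [3 reads]

TLB: [["0x702A0B", "0x37"], ["0x641415", "0x3B"], ["0x2C0C10", "0x41"]]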